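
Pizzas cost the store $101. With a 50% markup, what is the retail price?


Calculate the markup amount:
50% of $101 = $50.50
Add to cost:
$101 + $50.50 = $151.50

$151.50


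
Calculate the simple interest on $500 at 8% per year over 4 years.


Use the formula I = P x R x T / 100
P x R x T = 500 x 8 x 4 = 16000
I = 16000 / 100 = $160

$160


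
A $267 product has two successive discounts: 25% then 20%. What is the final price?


First discount:
25% of $267 = $66.75
Price after first discount:
$267 - $66.75 = $200.25
Second discount:
20% of $200.25 = $40.05
Final price:
$200.25 - $40.05 = $160.20

$160.20


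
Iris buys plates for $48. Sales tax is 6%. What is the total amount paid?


Calculate the tax:
6% of $48 = $2.88
Add tax to price:
$48 + $2.88 = $50.88

$50.88


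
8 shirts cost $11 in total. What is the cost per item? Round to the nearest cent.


Total cost: $11
Number of items: 8
Unit price: $11 / 8 = $1.375 ≈ $1.38

$1.38


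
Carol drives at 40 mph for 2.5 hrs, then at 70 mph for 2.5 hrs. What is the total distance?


Leg 1 distance:
40 x 2.5 = 100 miles
Leg 2 distance:
70 x 2.5 = 175 miles
Total distance:
100 + 175 = 275 miles

275 miles


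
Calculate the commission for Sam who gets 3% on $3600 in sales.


Convert rate to decimal:
3% = 0.03
Multiply by sales:
$3600 x 0.03 = $108

$108


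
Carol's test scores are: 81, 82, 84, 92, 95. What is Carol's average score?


Add the scores:
81 + 82 + 84 + 92 + 95 = 434
Divide by the number of tests:
434 / 5 = 86.8

86.8


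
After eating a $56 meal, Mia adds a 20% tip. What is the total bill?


Calculate the tip:
20% of $56 = $11.20
Add tip to meal cost:
$56 + $11.20 = $67.20

$67.20


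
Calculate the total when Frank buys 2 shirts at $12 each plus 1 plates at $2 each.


Cost of shirts:
2 x $12 = $24
Cost of plates:
1 x $2 = $2
Add both:
$24 + $2 = $26

$26


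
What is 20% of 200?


Convert percentage to decimal:
20% = 0.2
Multiply:
200 x 0.2 = 40

40


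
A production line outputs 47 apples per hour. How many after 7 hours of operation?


Production rate: 47 apples per hour
Time: 7 hours
Total: 47 x 7 = 329 apples

329 apples


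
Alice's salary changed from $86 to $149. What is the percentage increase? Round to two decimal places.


Find the absolute change:
|149 - 86| = 63
Divide by original and multiply by 100:
63 / 86 x 100 = 73.2558...% ≈ 73.26%

73.26%


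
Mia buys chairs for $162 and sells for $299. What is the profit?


Selling price = $299
Cost price = $162
Profit = selling price - cost price:
Profit = $299 - $162 = $137

$137


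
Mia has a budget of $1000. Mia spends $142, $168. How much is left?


Add up expenses:
$142 + $168 = $310
Subtract from budget:
$1000 - $310 = $690

$690


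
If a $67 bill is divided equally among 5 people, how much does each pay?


Total bill: $67
Number of people: 5
Each pays: $67 / 5 = $13.40

$13.40


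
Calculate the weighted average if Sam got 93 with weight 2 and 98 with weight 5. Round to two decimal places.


Weighted sum:
2 x 93 + 5 x 98 = 676
Total weight:
2 + 5 = 7
Weighted average:
676 / 7 = 96.5714... ≈ 96.57

96.57


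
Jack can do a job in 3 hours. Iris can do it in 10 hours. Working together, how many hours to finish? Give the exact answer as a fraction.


Jack's rate: 1/3 of the job per hour
Iris's rate: 1/10 of the job per hour
Combined rate: 1/3 + 1/10 = 13/30 per hour
Time = 1 / (13/30) = 30/13 hours (≈ 2.31 hours)

30/13 hours


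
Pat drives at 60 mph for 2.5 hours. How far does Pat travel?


Use the formula: distance = speed x time
Speed = 60 mph, Time = 2.5 hours
60 x 2.5 = 150 miles

150 miles


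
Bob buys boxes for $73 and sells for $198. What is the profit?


Selling price = $198
Cost price = $73
Profit = selling price - cost price:
Profit = $198 - $73 = $125

$125


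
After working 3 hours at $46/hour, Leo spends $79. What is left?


Calculate earnings:
3 x $46 = $138
Subtract spending:
$138 - $79 = $59

$59


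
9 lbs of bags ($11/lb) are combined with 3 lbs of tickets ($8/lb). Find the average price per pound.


Cost of bags:
9 x $11 = $99
Cost of tickets:
3 x $8 = $24
Total cost: $99 + $24 = $123
Total weight: 12 lbs
Average: $123 / 12 = $10.25/lb

$10.25/lb


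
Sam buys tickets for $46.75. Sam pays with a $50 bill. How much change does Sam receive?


Start with the amount paid:
$50
Subtract the price:
$50 - $46.75 = $3.25

$3.25


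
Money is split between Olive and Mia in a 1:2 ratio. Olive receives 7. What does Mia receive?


Find the multiplier:
7 / 1 = 7
Apply to Mia's share:
2 x 7 = 14

14


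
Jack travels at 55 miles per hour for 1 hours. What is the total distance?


Use the formula: distance = speed x time
Speed = 55 mph, Time = 1 hours
55 x 1 = 55 miles

55 miles


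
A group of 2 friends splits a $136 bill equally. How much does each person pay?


Total bill: $136
Number of people: 2
Each pays: $136 / 2 = $68

$68


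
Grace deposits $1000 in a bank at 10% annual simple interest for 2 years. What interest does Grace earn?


Use the formula I = P x R x T / 100
P x R x T = 1000 x 10 x 2 = 20000
I = 20000 / 100 = $200

$200


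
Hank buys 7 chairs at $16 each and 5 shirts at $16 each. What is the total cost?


Cost of chairs:
7 x $16 = $112
Cost of shirts:
5 x $16 = $80
Add both:
$112 + $80 = $192

$192


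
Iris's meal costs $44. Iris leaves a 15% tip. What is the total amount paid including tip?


Calculate the tip:
15% of $44 = $6.60
Add tip to meal cost:
$44 + $6.60 = $50.60

$50.60


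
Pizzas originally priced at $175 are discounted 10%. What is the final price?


Calculate the discount amount:
10% of $175 = $17.50
Subtract from original:
$175 - $17.50 = $157.50

$157.50


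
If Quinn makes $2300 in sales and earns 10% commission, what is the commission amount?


Convert rate to decimal:
10% = 0.1
Multiply by sales:
$2300 x 0.1 = $230

$230


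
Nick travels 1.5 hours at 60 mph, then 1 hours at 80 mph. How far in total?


Leg 1 distance:
60 x 1.5 = 90 miles
Leg 2 distance:
80 x 1 = 80 miles
Total distance:
90 + 80 = 170 miles

170 miles


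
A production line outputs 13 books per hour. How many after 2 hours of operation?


Production rate: 13 books per hour
Time: 2 hours
Total: 13 x 2 = 26 books

26 books


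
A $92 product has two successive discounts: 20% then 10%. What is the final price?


First discount:
20% of $92 = $18.40
Price after first discount:
$92 - $18.40 = $73.60
Second discount:
10% of $73.60 = $7.36
Final price:
$73.60 - $7.36 = $66.24

$66.24


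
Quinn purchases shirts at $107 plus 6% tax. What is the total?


Calculate the tax:
6% of $107 = $6.42
Add tax to price:
$107 + $6.42 = $113.42

$113.42


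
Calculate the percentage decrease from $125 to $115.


Find the absolute change:
|115 - 125| = 10
Divide by original and multiply by 100:
10 / 125 x 100 = 8%

8%


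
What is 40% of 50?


Convert percentage to decimal:
40% = 0.4
Multiply:
50 x 0.4 = 20

20


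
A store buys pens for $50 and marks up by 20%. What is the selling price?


Calculate the markup amount:
20% of $50 = $10
Add to cost:
$50 + $10 = $60

$60


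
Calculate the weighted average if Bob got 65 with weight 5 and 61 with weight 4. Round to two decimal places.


Weighted sum:
5 x 65 + 4 x 61 = 569
Total weight:
5 + 4 = 9
Weighted average:
569 / 9 = 63.2222... ≈ 63.22

63.22


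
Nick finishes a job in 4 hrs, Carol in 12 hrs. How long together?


Nick's rate: 1/4 of the job per hour
Carol's rate: 1/12 of the job per hour
Combined rate: 1/4 + 1/12 = 1/3 per hour
Time = 1 / (1/3) = 3 hours

3 hours


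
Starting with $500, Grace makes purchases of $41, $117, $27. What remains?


Add up expenses:
$41 + $117 + $27 = $185
Subtract from budget:
$500 - $185 = $315

$315


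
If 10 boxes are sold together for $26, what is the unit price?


Total cost: $26
Number of items: 10
Unit price: $26 / 10 = $2.60

$2.60


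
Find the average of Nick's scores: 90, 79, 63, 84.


Add the scores:
90 + 79 + 63 + 84 = 316
Divide by the number of tests:
316 / 4 = 79

79


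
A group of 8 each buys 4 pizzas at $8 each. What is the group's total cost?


Cost per person:
4 x $8 = $32
Group total:
8 x $32 = $256

$256


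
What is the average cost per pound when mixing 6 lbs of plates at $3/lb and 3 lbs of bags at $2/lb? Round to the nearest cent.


Cost of plates:
6 x $3 = $18
Cost of bags:
3 x $2 = $6
Total cost: $18 + $6 = $24
Total weight: 9 lbs
Average: $24 / 9 = $2.6666... ≈ $2.67/lb

$2.67/lb


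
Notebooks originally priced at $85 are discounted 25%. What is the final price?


Calculate the discount amount:
25% of $85 = $21.25
Subtract from original:
$85 - $21.25 = $63.75

$63.75


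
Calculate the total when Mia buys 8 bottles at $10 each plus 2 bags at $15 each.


Cost of bottles:
8 x $10 = $80
Cost of bags:
2 x $15 = $30
Add both:
$80 + $30 = $110

$110


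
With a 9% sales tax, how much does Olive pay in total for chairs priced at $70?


Calculate the tax:
9% of $70 = $6.30
Add tax to price:
$70 + $6.30 = $76.30

$76.30


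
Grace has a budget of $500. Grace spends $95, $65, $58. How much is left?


Add up expenses:
$95 + $65 + $58 = $218
Subtract from budget:
$500 - $218 = $282

$282


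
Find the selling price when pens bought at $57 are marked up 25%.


Calculate the markup amount:
25% of $57 = $14.25
Add to cost:
$57 + $14.25 = $71.25

$71.25


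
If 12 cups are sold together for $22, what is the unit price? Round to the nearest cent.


Total cost: $22
Number of items: 12
Unit price: $22 / 12 = $1.8333... ≈ $1.83

$1.83


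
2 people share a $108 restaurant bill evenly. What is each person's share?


Total bill: $108
Number of people: 2
Each pays: $108 / 2 = $54

$54


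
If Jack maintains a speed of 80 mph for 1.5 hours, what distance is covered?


Use the formula: distance = speed x time
Speed = 80 mph, Time = 1.5 hours
80 x 1.5 = 120 miles

120 miles


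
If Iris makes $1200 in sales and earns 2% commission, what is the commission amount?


Convert rate to decimal:
2% = 0.02
Multiply by sales:
$1200 x 0.02 = $24

$24


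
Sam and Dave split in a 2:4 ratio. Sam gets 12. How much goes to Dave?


Find the multiplier:
12 / 2 = 6
Apply to Dave's share:
4 x 6 = 24

24


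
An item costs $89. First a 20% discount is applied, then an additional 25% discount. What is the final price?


First discount:
20% of $89 = $17.80
Price after first discount:
$89 - $17.80 = $71.20
Second discount:
25% of $71.20 = $17.80
Final price:
$71.20 - $17.80 = $53.40

$53.40


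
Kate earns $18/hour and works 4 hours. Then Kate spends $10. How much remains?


Calculate earnings:
4 x $18 = $72
Subtract spending:
$72 - $10 = $62

$62


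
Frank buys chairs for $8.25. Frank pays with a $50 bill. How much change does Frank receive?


Start with the amount paid:
$50
Subtract the price:
$50 - $8.25 = $41.75

$41.75


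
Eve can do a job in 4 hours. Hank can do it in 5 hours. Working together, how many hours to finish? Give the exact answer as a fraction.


Eve's rate: 1/4 of the job per hour
Hank's rate: 1/5 of the job per hour
Combined rate: 1/4 + 1/5 = 9/20 per hour
Time = 1 / (9/20) = 20/9 hours (≈ 2.22 hours)

20/9 hours


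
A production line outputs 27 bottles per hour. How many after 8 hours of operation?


Production rate: 27 bottles per hour
Time: 8 hours
Total: 27 x 8 = 216 bottles

216 bottles


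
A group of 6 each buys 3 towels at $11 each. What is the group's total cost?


Cost per person:
3 x $11 = $33
Group total:
6 x $33 = $198

$198


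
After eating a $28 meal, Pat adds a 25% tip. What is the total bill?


Calculate the tip:
25% of $28 = $7
Add tip to meal cost:
$28 + $7 = $35

$35


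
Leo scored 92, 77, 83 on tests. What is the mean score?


Add the scores:
92 + 77 + 83 = 252
Divide by the number of tests:
252 / 3 = 84

84


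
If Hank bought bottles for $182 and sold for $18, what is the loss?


Selling price = $18
Cost price = $182
Loss = cost price - selling price:
Loss = $182 - $18 = $164

$164


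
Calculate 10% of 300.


Convert percentage to decimal:
10% = 0.1
Multiply:
300 x 0.1 = 30

30


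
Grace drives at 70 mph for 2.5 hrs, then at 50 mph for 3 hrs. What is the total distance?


Leg 1 distance:
70 x 2.5 = 175 miles
Leg 2 distance:
50 x 3 = 150 miles
Total distance:
175 + 150 = 325 miles

325 miles


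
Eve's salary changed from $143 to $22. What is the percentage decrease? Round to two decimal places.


Find the absolute change:
|22 - 143| = 121
Divide by original and multiply by 100:
121 / 143 x 100 = 84.6153...% ≈ 84.62%

84.62%


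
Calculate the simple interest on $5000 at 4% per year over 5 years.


Use the formula I = P x R x T / 100
P x R x T = 5000 x 4 x 5 = 100000
I = 100000 / 100 = $1000

$1000


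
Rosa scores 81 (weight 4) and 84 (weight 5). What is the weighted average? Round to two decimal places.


Weighted sum:
4 x 81 + 5 x 84 = 744
Total weight:
4 + 5 = 9
Weighted average:
744 / 9 = 82.6666... ≈ 82.67

82.67


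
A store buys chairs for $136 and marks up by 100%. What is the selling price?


Calculate the markup amount:
100% of $136 = $136
Add to cost:
$136 + $136 = $272

$272


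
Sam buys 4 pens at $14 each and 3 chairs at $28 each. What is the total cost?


Cost of pens:
4 x $14 = $56
Cost of chairs:
3 x $28 = $84
Add both:
$56 + $84 = $140

$140


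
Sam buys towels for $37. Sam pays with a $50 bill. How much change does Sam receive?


Start with the amount paid:
$50
Subtract the price:
$50 - $37 = $13

$13


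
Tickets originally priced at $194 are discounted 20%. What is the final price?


Calculate the discount amount:
20% of $194 = $38.80
Subtract from original:
$194 - $38.80 = $155.20

$155.20


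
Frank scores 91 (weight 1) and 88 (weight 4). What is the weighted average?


Weighted sum:
1 x 91 + 4 x 88 = 443
Total weight:
1 + 4 = 5
Weighted average:
443 / 5 = 88.6

88.6


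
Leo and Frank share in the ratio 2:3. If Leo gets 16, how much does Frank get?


Find the multiplier:
16 / 2 = 8
Apply to Frank's share:
3 x 8 = 24

24


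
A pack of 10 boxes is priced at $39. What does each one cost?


Total cost: $39
Number of items: 10
Unit price: $39 / 10 = $3.90

$3.90


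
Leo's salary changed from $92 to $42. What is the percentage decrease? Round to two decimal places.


Find the absolute change:
|42 - 92| = 50
Divide by original and multiply by 100:
50 / 92 x 100 = 54.3478...% ≈ 54.35%

54.35%


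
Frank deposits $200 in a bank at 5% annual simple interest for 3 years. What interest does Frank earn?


Use the formula I = P x R x T / 100
P x R x T = 200 x 5 x 3 = 3000
I = 3000 / 100 = $30

$30


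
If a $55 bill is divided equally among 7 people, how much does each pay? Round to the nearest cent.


Total bill: $55
Number of people: 7
Each pays: $55 / 7 = $7.8571... ≈ $7.86

$7.86


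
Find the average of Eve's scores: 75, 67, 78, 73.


Add the scores:
75 + 67 + 78 + 73 = 293
Divide by the number of tests:
293 / 4 = 73.25

73.25


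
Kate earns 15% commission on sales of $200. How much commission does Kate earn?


Convert rate to decimal:
15% = 0.15
Multiply by sales:
$200 x 0.15 = $30

$30


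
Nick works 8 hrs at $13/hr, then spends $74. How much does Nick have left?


Calculate earnings:
8 x $13 = $104
Subtract spending:
$104 - $74 = $30

$30


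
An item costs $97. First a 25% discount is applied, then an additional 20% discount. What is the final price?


First discount:
25% of $97 = $24.25
Price after first discount:
$97 - $24.25 = $72.75
Second discount:
20% of $72.75 = $14.55
Final price:
$72.75 - $14.55 = $58.20

$58.20


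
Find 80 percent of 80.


Convert percentage to decimal:
80% = 0.8
Multiply:
80 x 0.8 = 64

64


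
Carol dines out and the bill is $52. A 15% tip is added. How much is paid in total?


Calculate the tip:
15% of $52 = $7.80
Add tip to meal cost:
$52 + $7.80 = $59.80

$59.80


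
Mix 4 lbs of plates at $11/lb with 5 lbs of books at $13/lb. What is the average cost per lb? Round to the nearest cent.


Cost of plates:
4 x $11 = $44
Cost of books:
5 x $13 = $65
Total cost: $44 + $65 = $109
Total weight: 9 lbs
Average: $109 / 9 = $12.1111... ≈ $12.11/lb

$12.11/lb


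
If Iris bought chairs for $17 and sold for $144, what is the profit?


Selling price = $144
Cost price = $17
Profit = selling price - cost price:
Profit = $144 - $17 = $127

$127


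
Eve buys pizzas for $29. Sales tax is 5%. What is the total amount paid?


Calculate the tax:
5% of $29 = $1.45
Add tax to price:
$29 + $1.45 = $30.45

$30.45


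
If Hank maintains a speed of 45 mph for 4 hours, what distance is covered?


Use the formula: distance = speed x time
Speed = 45 mph, Time = 4 hours
45 x 4 = 180 miles

180 miles


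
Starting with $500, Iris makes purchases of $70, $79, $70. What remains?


Add up expenses:
$70 + $79 + $70 = $219
Subtract from budget:
$500 - $219 = $281

$281


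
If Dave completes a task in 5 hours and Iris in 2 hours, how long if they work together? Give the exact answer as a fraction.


Dave's rate: 1/5 of the job per hour
Iris's rate: 1/2 of the job per hour
Combined rate: 1/5 + 1/2 = 7/10 per hour
Time = 1 / (7/10) = 10/7 hours (≈ 1.43 hours)

10/7 hours


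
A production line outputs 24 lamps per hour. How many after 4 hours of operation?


Production rate: 24 lamps per hour
Time: 4 hours
Total: 24 x 4 = 96 lamps

96 lamps


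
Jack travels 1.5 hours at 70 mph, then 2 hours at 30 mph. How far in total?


Leg 1 distance:
70 x 1.5 = 105 miles
Leg 2 distance:
30 x 2 = 60 miles
Total distance:
105 + 60 = 165 miles

165 miles


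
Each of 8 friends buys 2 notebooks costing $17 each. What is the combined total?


Cost per person:
2 x $17 = $34
Group total:
8 x $34 = $272

$272


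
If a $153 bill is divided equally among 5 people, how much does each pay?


Total bill: $153
Number of people: 5
Each pays: $153 / 5 = $30.60

$30.60


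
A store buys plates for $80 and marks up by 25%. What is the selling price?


Calculate the markup amount:
25% of $80 = $20
Add to cost:
$80 + $20 = $100

$100


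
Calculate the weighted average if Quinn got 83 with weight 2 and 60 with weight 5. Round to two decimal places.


Weighted sum:
2 x 83 + 5 x 60 = 466
Total weight:
2 + 5 = 7
Weighted average:
466 / 7 = 66.5714... ≈ 66.57

66.57


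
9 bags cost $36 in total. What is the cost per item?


Total cost: $36
Number of items: 9
Unit price: $36 / 9 = $4

$4


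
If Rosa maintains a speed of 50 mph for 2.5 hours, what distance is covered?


Use the formula: distance = speed x time
Speed = 50 mph, Time = 2.5 hours
50 x 2.5 = 125 miles

125 miles


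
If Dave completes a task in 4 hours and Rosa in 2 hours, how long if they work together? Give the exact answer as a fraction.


Dave's rate: 1/4 of the job per hour
Rosa's rate: 1/2 of the job per hour
Combined rate: 1/4 + 1/2 = 3/4 per hour
Time = 1 / (3/4) = 4/3 hours (≈ 1.33 hours)

4/3 hours


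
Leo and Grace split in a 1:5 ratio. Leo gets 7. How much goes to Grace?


Find the multiplier:
7 / 1 = 7
Apply to Grace's share:
5 x 7 = 35

35


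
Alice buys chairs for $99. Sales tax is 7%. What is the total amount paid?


Calculate the tax:
7% of $99 = $6.93
Add tax to price:
$99 + $6.93 = $105.93

$105.93


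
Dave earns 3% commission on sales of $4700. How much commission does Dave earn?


Convert rate to decimal:
3% = 0.03
Multiply by sales:
$4700 x 0.03 = $141

$141


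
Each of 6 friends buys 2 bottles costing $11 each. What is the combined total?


Cost per person:
2 x $11 = $22
Group total:
6 x $22 = $132

$132


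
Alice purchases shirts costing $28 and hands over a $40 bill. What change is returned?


Start with the amount paid:
$40
Subtract the price:
$40 - $28 = $12

$12


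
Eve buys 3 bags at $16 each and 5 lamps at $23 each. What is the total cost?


Cost of bags:
3 x $16 = $48
Cost of lamps:
5 x $23 = $115
Add both:
$48 + $115 = $163

$163


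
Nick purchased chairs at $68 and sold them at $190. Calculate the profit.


Selling price = $190
Cost price = $68
Profit = selling price - cost price:
Profit = $190 - $68 = $122

$122


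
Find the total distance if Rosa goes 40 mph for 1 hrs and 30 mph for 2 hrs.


Leg 1 distance:
40 x 1 = 40 miles
Leg 2 distance:
30 x 2 = 60 miles
Total distance:
40 + 60 = 100 miles

100 miles


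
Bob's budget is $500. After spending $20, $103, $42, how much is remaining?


Add up expenses:
$20 + $103 + $42 = $165
Subtract from budget:
$500 - $165 = $335

$335


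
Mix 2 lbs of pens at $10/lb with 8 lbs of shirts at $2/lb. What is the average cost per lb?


Cost of pens:
2 x $10 = $20
Cost of shirts:
8 x $2 = $16
Total cost: $20 + $16 = $36
Total weight: 10 lbs
Average: $36 / 10 = $3.60/lb

$3.60/lb


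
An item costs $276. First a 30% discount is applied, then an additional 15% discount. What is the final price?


First discount:
30% of $276 = $82.80
Price after first discount:
$276 - $82.80 = $193.20
Second discount:
15% of $193.20 = $28.98
Final price:
$193.20 - $28.98 = $164.22

$164.22


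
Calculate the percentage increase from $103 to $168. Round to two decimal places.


Find the absolute change:
|168 - 103| = 65
Divide by original and multiply by 100:
65 / 103 x 100 = 63.1067...% ≈ 63.11%

63.11%


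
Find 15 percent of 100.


Convert percentage to decimal:
15% = 0.15
Multiply:
100 x 0.15 = 15

15


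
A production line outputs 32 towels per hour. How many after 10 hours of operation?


Production rate: 32 towels per hour
Time: 10 hours
Total: 32 x 10 = 320 towels

320 towels


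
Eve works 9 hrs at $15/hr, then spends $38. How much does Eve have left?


Calculate earnings:
9 x $15 = $135
Subtract spending:
$135 - $38 = $97

$97


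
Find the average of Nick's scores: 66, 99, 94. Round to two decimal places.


Add the scores:
66 + 99 + 94 = 259
Divide by the number of tests:
259 / 3 = 86.3333... ≈ 86.33

86.33


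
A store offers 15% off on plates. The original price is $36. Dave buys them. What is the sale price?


Calculate the discount amount:
15% of $36 = $5.40
Subtract from original:
$36 - $5.40 = $30.60

$30.60


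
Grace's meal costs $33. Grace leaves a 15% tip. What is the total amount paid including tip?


Calculate the tip:
15% of $33 = $4.95
Add tip to meal cost:
$33 + $4.95 = $37.95

$37.95


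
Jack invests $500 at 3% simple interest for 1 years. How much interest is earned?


Use the formula I = P x R x T / 100
P x R x T = 500 x 3 x 1 = 1500
I = 1500 / 100 = $15

$15


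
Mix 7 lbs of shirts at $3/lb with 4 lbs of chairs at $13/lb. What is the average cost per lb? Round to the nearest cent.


Cost of shirts:
7 x $3 = $21
Cost of chairs:
4 x $13 = $52
Total cost: $21 + $52 = $73
Total weight: 11 lbs
Average: $73 / 11 = $6.6363... ≈ $6.64/lb

$6.64/lb


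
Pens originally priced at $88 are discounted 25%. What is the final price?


Calculate the discount amount:
25% of $88 = $22
Subtract from original:
$88 - $22 = $66

$66


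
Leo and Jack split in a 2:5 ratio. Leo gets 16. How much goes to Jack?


Find the multiplier:
16 / 2 = 8
Apply to Jack's share:
5 x 8 = 40

40


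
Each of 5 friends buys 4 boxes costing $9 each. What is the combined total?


Cost per person:
4 x $9 = $36
Group total:
5 x $36 = $180

$180


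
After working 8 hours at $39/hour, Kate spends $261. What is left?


Calculate earnings:
8 x $39 = $312
Subtract spending:
$312 - $261 = $51

$51


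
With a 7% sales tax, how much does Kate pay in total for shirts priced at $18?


Calculate the tax:
7% of $18 = $1.26
Add tax to price:
$18 + $1.26 = $19.26

$19.26


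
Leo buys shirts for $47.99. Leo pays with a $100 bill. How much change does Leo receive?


Start with the amount paid:
$100
Subtract the price:
$100 - $47.99 = $52.01

$52.01


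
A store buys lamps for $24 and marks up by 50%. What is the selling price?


Calculate the markup amount:
50% of $24 = $12
Add to cost:
$24 + $12 = $36

$36


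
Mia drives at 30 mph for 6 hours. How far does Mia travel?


Use the formula: distance = speed x time
Speed = 30 mph, Time = 6 hours
30 x 6 = 180 miles

180 miles


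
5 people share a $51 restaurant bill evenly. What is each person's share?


Total bill: $51
Number of people: 5
Each pays: $51 / 5 = $10.20

$10.20


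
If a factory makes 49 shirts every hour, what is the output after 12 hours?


Production rate: 49 shirts per hour
Time: 12 hours
Total: 49 x 12 = 588 shirts

588 shirts


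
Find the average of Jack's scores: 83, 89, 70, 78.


Add the scores:
83 + 89 + 70 + 78 = 320
Divide by the number of tests:
320 / 4 = 80

80


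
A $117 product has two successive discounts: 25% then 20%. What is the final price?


First discount:
25% of $117 = $29.25
Price after first discount:
$117 - $29.25 = $87.75
Second discount:
20% of $87.75 = $17.55
Final price:
$87.75 - $17.55 = $70.20

$70.20


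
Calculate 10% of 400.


Convert percentage to decimal:
10% = 0.1
Multiply:
400 x 0.1 = 40

40


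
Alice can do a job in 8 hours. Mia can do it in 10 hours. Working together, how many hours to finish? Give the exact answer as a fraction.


Alice's rate: 1/8 of the job per hour
Mia's rate: 1/10 of the job per hour
Combined rate: 1/8 + 1/10 = 9/40 per hour
Time = 1 / (9/40) = 40/9 hours (≈ 4.44 hours)

40/9 hours


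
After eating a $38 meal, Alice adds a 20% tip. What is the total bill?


Calculate the tip:
20% of $38 = $7.60
Add tip to meal cost:
$38 + $7.60 = $45.60

$45.60


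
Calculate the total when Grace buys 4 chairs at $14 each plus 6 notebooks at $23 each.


Cost of chairs:
4 x $14 = $56
Cost of notebooks:
6 x $23 = $138
Add both:
$56 + $138 = $194

$194


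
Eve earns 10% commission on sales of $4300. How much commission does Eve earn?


Convert rate to decimal:
10% = 0.1
Multiply by sales:
$4300 x 0.1 = $430

$430


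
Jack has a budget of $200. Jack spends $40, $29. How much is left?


Add up expenses:
$40 + $29 = $69
Subtract from budget:
$200 - $69 = $131

$131


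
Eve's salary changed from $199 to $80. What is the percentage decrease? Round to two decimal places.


Find the absolute change:
|80 - 199| = 119
Divide by original and multiply by 100:
119 / 199 x 100 = 59.7989...% ≈ 59.8%

59.8%


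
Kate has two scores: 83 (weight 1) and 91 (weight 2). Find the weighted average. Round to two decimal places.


Weighted sum:
1 x 83 + 2 x 91 = 265
Total weight:
1 + 2 = 3
Weighted average:
265 / 3 = 88.3333... ≈ 88.33

88.33


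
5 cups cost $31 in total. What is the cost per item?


Total cost: $31
Number of items: 5
Unit price: $31 / 5 = $6.20

$6.20


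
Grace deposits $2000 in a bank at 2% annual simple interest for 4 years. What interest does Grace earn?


Use the formula I = P x R x T / 100
P x R x T = 2000 x 2 x 4 = 16000
I = 16000 / 100 = $160

$160


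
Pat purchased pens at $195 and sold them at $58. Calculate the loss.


Selling price = $58
Cost price = $195
Loss = cost price - selling price:
Loss = $195 - $58 = $137

$137


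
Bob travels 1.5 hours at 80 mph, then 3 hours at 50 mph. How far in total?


Leg 1 distance:
80 x 1.5 = 120 miles
Leg 2 distance:
50 x 3 = 150 miles
Total distance:
120 + 150 = 270 miles

270 miles


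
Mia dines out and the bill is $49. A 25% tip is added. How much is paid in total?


Calculate the tip:
25% of $49 = $12.25
Add tip to meal cost:
$49 + $12.25 = $61.25

$61.25


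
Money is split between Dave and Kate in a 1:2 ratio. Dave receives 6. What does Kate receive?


Find the multiplier:
6 / 1 = 6
Apply to Kate's share:
2 x 6 = 12

12


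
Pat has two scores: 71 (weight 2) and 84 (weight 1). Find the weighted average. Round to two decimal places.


Weighted sum:
2 x 71 + 1 x 84 = 226
Total weight:
2 + 1 = 3
Weighted average:
226 / 3 = 75.3333... ≈ 75.33

75.33


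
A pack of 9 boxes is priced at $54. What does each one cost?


Total cost: $54
Number of items: 9
Unit price: $54 / 9 = $6

$6


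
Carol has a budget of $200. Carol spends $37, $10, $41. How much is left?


Add up expenses:
$37 + $10 + $41 = $88
Subtract from budget:
$200 - $88 = $112

$112


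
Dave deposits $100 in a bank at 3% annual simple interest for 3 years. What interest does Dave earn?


Use the formula I = P x R x T / 100
P x R x T = 100 x 3 x 3 = 900
I = 900 / 100 = $9

$9


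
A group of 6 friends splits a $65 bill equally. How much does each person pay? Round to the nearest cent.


Total bill: $65
Number of people: 6
Each pays: $65 / 6 = $10.8333... ≈ $10.83

$10.83


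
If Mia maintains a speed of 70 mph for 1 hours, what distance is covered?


Use the formula: distance = speed x time
Speed = 70 mph, Time = 1 hours
70 x 1 = 70 miles

70 miles


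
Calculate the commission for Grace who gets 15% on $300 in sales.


Convert rate to decimal:
15% = 0.15
Multiply by sales:
$300 x 0.15 = $45

$45


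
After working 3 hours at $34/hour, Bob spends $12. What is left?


Calculate earnings:
3 x $34 = $102
Subtract spending:
$102 - $12 = $90

$90


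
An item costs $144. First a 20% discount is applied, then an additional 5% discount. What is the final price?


First discount:
20% of $144 = $28.80
Price after first discount:
$144 - $28.80 = $115.20
Second discount:
5% of $115.20 = $5.76
Final price:
$115.20 - $5.76 = $109.44

$109.44


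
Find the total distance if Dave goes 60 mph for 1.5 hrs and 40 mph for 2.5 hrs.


Leg 1 distance:
60 x 1.5 = 90 miles
Leg 2 distance:
40 x 2.5 = 100 miles
Total distance:
90 + 100 = 190 miles

190 miles


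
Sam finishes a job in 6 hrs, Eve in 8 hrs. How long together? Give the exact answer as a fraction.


Sam's rate: 1/6 of the job per hour
Eve's rate: 1/8 of the job per hour
Combined rate: 1/6 + 1/8 = 7/24 per hour
Time = 1 / (7/24) = 24/7 hours (≈ 3.43 hours)

24/7 hours


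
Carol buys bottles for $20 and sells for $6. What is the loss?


Selling price = $6
Cost price = $20
Loss = cost price - selling price:
Loss = $20 - $6 = $14

$14


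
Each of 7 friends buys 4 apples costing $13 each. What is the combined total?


Cost per person:
4 x $13 = $52
Group total:
7 x $52 = $364

$364


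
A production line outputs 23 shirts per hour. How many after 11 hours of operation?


Production rate: 23 shirts per hour
Time: 11 hours
Total: 23 x 11 = 253 shirts

253 shirts


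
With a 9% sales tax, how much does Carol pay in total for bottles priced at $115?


Calculate the tax:
9% of $115 = $10.35
Add tax to price:
$115 + $10.35 = $125.35

$125.35


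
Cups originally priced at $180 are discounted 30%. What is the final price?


Calculate the discount amount:
30% of $180 = $54
Subtract from original:
$180 - $54 = $126

$126


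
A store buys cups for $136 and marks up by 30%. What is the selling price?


Calculate the markup amount:
30% of $136 = $40.80
Add to cost:
$136 + $40.80 = $176.80

$176.80


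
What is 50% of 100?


Convert percentage to decimal:
50% = 0.5
Multiply:
100 x 0.5 = 50

50


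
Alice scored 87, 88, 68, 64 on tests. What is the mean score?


Add the scores:
87 + 88 + 68 + 64 = 307
Divide by the number of tests:
307 / 4 = 76.75

76.75


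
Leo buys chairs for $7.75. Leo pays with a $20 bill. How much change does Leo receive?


Start with the amount paid:
$20
Subtract the price:
$20 - $7.75 = $12.25

$12.25


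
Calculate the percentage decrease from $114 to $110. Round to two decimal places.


Find the absolute change:
|110 - 114| = 4
Divide by original and multiply by 100:
4 / 114 x 100 = 3.5087...% ≈ 3.51%

3.51%


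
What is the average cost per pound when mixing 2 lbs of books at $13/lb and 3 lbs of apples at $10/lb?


Cost of books:
2 x $13 = $26
Cost of apples:
3 x $10 = $30
Total cost: $26 + $30 = $56
Total weight: 5 lbs
Average: $56 / 5 = $11.20/lb

$11.20/lb


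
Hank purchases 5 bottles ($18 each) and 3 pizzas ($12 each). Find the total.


Cost of bottles:
5 x $18 = $90
Cost of pizzas:
3 x $12 = $36
Add both:
$90 + $36 = $126

$126


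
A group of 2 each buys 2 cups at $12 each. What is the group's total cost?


Cost per person:
2 x $12 = $24
Group total:
2 x $24 = $48

$48


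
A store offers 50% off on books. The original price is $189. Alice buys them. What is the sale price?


Calculate the discount amount:
50% of $189 = $94.50
Subtract from original:
$189 - $94.50 = $94.50

$94.50


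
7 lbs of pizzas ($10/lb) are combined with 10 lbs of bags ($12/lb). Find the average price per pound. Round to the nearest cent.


Cost of pizzas:
7 x $10 = $70
Cost of bags:
10 x $12 = $120
Total cost: $70 + $120 = $190
Total weight: 17 lbs
Average: $190 / 17 = $11.1764... ≈ $11.18/lb

$11.18/lb


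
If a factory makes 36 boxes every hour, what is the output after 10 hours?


Production rate: 36 boxes per hour
Time: 10 hours
Total: 36 x 10 = 360 boxes

360 boxes


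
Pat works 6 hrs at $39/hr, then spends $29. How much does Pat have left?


Calculate earnings:
6 x $39 = $234
Subtract spending:
$234 - $29 = $205

$205


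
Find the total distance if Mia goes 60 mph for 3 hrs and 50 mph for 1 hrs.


Leg 1 distance:
60 x 3 = 180 miles
Leg 2 distance:
50 x 1 = 50 miles
Total distance:
180 + 50 = 230 miles

230 miles


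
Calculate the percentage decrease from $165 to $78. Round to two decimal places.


Find the absolute change:
|78 - 165| = 87
Divide by original and multiply by 100:
87 / 165 x 100 = 52.7272...% ≈ 52.73%

52.73%


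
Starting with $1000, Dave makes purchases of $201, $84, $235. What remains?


Add up expenses:
$201 + $84 + $235 = $520
Subtract from budget:
$1000 - $520 = $480

$480


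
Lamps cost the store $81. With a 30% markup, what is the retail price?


Calculate the markup amount:
30% of $81 = $24.30
Add to cost:
$81 + $24.30 = $105.30

$105.30


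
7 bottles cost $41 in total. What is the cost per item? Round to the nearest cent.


Total cost: $41
Number of items: 7
Unit price: $41 / 7 = $5.8571... ≈ $5.86

$5.86


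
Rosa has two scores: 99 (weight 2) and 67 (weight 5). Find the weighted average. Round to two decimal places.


Weighted sum:
2 x 99 + 5 x 67 = 533
Total weight:
2 + 5 = 7
Weighted average:
533 / 7 = 76.1428... ≈ 76.14

76.14


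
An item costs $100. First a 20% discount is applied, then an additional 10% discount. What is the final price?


First discount:
20% of $100 = $20
Price after first discount:
$100 - $20 = $80
Second discount:
10% of $80 = $8
Final price:
$80 - $8 = $72

$72


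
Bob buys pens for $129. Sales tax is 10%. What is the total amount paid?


Calculate the tax:
10% of $129 = $12.90
Add tax to price:
$129 + $12.90 = $141.90

$141.90


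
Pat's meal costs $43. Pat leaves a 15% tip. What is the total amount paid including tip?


Calculate the tip:
15% of $43 = $6.45
Add tip to meal cost:
$43 + $6.45 = $49.45

$49.45


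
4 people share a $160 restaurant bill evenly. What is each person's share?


Total bill: $160
Number of people: 4
Each pays: $160 / 4 = $40

$40


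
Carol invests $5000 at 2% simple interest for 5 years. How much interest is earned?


Use the formula I = P x R x T / 100
P x R x T = 5000 x 2 x 5 = 50000
I = 50000 / 100 = $500

$500


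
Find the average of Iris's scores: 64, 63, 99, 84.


Add the scores:
64 + 63 + 99 + 84 = 310
Divide by the number of tests:
310 / 4 = 77.5

77.5


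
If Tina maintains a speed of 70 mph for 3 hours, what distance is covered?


Use the formula: distance = speed x time
Speed = 70 mph, Time = 3 hours
70 x 3 = 210 miles

210 miles


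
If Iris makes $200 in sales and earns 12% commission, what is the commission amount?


Convert rate to decimal:
12% = 0.12
Multiply by sales:
$200 x 0.12 = $24

$24


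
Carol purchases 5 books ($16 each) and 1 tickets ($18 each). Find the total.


Cost of books:
5 x $16 = $80
Cost of tickets:
1 x $18 = $18
Add both:
$80 + $18 = $98

$98


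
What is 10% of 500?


Convert percentage to decimal:
10% = 0.1
Multiply:
500 x 0.1 = 50

50


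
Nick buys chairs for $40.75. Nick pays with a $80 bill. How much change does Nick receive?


Start with the amount paid:
$80
Subtract the price:
$80 - $40.75 = $39.25

$39.25


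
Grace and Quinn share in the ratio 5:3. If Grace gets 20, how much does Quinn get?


Find the multiplier:
20 / 5 = 4
Apply to Quinn's share:
3 x 4 = 12

12


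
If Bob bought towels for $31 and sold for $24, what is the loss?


Selling price = $24
Cost price = $31
Loss = cost price - selling price:
Loss = $31 - $24 = $7

$7


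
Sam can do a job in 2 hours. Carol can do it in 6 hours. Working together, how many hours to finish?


Sam's rate: 1/2 of the job per hour
Carol's rate: 1/6 of the job per hour
Combined rate: 1/2 + 1/6 = 2/3 per hour
Time = 1 / (2/3) = 3/2 = 1.5 hours

1.5 hours


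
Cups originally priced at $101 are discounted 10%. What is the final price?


Calculate the discount amount:
10% of $101 = $10.10
Subtract from original:
$101 - $10.10 = $90.90

$90.90


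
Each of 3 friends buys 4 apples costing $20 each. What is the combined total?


Cost per person:
4 x $20 = $80
Group total:
3 x $80 = $240

$240


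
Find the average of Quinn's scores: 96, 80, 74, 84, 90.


Add the scores:
96 + 80 + 74 + 84 + 90 = 424
Divide by the number of tests:
424 / 5 = 84.8

84.8


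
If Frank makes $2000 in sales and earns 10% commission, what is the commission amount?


Convert rate to decimal:
10% = 0.1
Multiply by sales:
$2000 x 0.1 = $200

$200


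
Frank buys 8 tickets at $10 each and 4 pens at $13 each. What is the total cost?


Cost of tickets:
8 x $10 = $80
Cost of pens:
4 x $13 = $52
Add both:
$80 + $52 = $132

$132


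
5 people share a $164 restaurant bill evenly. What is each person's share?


Total bill: $164
Number of people: 5
Each pays: $164 / 5 = $32.80

$32.80


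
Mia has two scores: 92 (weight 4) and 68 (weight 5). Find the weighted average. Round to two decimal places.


Weighted sum:
4 x 92 + 5 x 68 = 708
Total weight:
4 + 5 = 9
Weighted average:
708 / 9 = 78.6666... ≈ 78.67

78.67


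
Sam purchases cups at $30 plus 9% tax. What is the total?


Calculate the tax:
9% of $30 = $2.70
Add tax to price:
$30 + $2.70 = $32.70

$32.70


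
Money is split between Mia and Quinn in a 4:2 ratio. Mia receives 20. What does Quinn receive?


Find the multiplier:
20 / 4 = 5
Apply to Quinn's share:
2 x 5 = 10

10


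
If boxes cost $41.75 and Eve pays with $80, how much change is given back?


Start with the amount paid:
$80
Subtract the price:
$80 - $41.75 = $38.25

$38.25


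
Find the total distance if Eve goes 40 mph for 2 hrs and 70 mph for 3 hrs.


Leg 1 distance:
40 x 2 = 80 miles
Leg 2 distance:
70 x 3 = 210 miles
Total distance:
80 + 210 = 290 miles

290 miles


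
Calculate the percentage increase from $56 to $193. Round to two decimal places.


Find the absolute change:
|193 - 56| = 137
Divide by original and multiply by 100:
137 / 56 x 100 = 244.6428...% ≈ 244.64%

244.64%
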